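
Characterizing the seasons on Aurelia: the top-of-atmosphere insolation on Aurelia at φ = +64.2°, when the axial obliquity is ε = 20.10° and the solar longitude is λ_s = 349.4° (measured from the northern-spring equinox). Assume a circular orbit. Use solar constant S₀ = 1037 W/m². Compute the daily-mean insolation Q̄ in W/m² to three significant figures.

Q̄ ≈ 115 W/m²

Solar declination: sin δ = sin ε · sin λ_s = sin 20.10° × sin 349.4° = -0.06322, so δ = -3.624°.
cos H₀ = −tan(+64.2°) tan(-3.624°) = 0.1310, H₀ = 1.4394 rad.
Bracket: H₀ sin φ sin δ + cos φ cos δ sin H₀ = 1.4394×0.90032×-0.06322 + 0.43523×0.99800×0.99138 = -0.081928 + 0.430615 = 0.348687.
Q̄ = (S₀/π) × [bracket] = (1037/π) × 0.348687 = 115.1 W/m².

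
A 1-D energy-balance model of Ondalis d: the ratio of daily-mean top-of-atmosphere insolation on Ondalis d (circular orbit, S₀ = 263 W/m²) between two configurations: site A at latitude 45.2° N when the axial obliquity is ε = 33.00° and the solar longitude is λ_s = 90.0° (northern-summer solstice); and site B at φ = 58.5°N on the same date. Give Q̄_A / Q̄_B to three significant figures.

— Configuration A (φ=+45.2°):
Solar declination: sin δ = sin ε · sin λ_s = sin 33.00° × sin 90.0° = 0.54464, so δ = +33.000°.
cos H₀ = −tan(+45.2°) tan(+33.000°) = -0.6540, H₀ = 2.2836 rad.
Bracket: H₀ sin φ sin δ + cos φ cos δ sin H₀ = 2.2836×0.70957×0.54464 + 0.70463×0.83867×0.75653 = 0.882521 + 0.447073 = 1.329594.
Q̄ = (S₀/π) × [bracket] = (263/π) × 1.329594 = 111.31 W/m².
— Configuration B (φ=+58.5°):
cos H₀ = −tan(+58.5°) tan(+33.000°) = -1.0597 ≤ −1 ⇒ polar day, H₀ = π.
Bracket: H₀ sin φ sin δ + cos φ cos δ sin H₀ = 3.1416×0.85264×0.54464 + 0.52250×0.83867×0.00000 = 1.458902 + 0.000000 = 1.458902.
Q̄ = (S₀/π) × [bracket] = (263/π) × 1.458902 = 122.13 W/m².
Ratio Q̄_A / Q̄_B = 111.31 / 122.13 = 0.9114.

Q̄_A / Q̄_B ≈ 0.911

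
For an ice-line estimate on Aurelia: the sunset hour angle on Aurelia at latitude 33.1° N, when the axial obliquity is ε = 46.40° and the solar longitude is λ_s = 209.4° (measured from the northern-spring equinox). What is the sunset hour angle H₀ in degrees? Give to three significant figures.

Solar declination: sin δ = sin ε · sin λ_s = sin 46.40° × sin 209.4° = -0.35550, so δ = -20.824°.
cos H₀ = −tan φ · tan δ = −tan(+33.1°) × tan(-20.824°) = 0.2479, so H₀ = 1.3202 rad = 75.64°.

H₀ = 75.6°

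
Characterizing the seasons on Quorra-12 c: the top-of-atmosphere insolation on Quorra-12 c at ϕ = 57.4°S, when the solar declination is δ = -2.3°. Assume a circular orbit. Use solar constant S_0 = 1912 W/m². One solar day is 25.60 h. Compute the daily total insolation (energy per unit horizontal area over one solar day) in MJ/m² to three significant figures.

cos h₀ = −tan(-57.4°) tan(-2.300°) = -0.0628, h₀ = 1.6336 rad.
Bracket: h₀ sin ϕ sin δ + cos ϕ cos δ sin h₀ = 1.6336×-0.84245×-0.04013 + 0.53877×0.99919×0.99803 = 0.055228 + 0.537273 = 0.592501.
Q̄ = (S_0/π) × [bracket] = (1912/π) × 0.592501 = 360.60 W/m².
Daily total = Q̄ × 25.60 h × 3600 s/h = 360.60 × 25.60 × 3600 / 10⁶ = 33.23 MJ/m².

33.2 MJ/m²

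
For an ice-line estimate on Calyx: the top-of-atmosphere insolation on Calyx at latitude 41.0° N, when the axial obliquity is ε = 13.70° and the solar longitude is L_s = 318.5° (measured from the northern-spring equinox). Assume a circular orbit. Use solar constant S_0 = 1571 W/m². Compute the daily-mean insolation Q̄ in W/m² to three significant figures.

Q̄ ≈ 295 W/m²

Solar declination: sin δ = sin ε · sin L_s = sin 13.70° × sin 318.5° = -0.15693, so δ = -9.029°.
cos h₀ = −tan(+41.0°) tan(-9.029°) = 0.1381, h₀ = 1.4322 rad.
Bracket: h₀ sin ϕ sin δ + cos ϕ cos δ sin h₀ = 1.4322×0.65606×-0.15693 + 0.75471×0.98761×0.99041 = -0.147453 + 0.738211 = 0.590758.
Q̄ = (S_0/π) × [bracket] = (1571/π) × 0.590758 = 295.4 W/m².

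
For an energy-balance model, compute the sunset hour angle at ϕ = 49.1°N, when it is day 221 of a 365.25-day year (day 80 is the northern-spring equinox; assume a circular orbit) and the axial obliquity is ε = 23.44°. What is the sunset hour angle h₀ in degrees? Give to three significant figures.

Solar longitude: L_s = 360° × (221 − 80)/365.25 = 138.973°.
sin δ = sin 23.44° × sin 138.973° = 0.26111, so δ = +15.136°.
cos h₀ = −tan ϕ · tan δ = −tan(+49.1°) × tan(+15.136°) = -0.3123, so h₀ = 1.8884 rad = 108.20°.

h₀ = 108°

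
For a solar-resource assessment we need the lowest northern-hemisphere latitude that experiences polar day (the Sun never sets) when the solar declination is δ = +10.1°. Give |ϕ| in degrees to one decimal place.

|ϕ| = 79.9°

Polar day requires cos h₀ = −tan ϕ tan δ ≤ −1, i.e. tan ϕ tan δ ≥ 1.
The boundary is |tan ϕ| · |tan δ| = 1, so |ϕ| = 90° − |δ| = 90° − 10.1° = 79.9° in the northern hemisphere.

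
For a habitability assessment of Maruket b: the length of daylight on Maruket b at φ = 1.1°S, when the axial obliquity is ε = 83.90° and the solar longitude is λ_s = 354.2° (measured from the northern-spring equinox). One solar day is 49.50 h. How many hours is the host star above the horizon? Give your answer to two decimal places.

24.78 h

Solar declination: sin δ = sin ε · sin λ_s = sin 83.90° × sin 354.2° = -0.10048, so δ = -5.767°.
cos H₀ = −tan φ · tan δ = −tan(-1.1°) × tan(-5.767°) = -0.0019, so H₀ = 1.5727 rad = 90.11°.
Daylight = 2H₀/(2π) × 49.50 h = (1.5727/π) × 49.50 = 24.78 h.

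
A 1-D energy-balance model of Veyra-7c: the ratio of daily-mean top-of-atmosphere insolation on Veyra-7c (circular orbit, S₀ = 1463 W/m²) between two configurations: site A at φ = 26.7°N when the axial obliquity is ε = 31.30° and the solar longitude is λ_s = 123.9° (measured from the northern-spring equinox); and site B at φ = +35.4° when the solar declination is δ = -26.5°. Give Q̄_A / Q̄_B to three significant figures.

— Configuration A (φ=+26.7°):
Solar declination: sin δ = sin ε · sin λ_s = sin 31.30° × sin 123.9° = 0.43121, so δ = +25.544°.
cos H₀ = −tan(+26.7°) tan(+25.544°) = -0.2404, H₀ = 1.8135 rad.
Bracket: H₀ sin φ sin δ + cos φ cos δ sin H₀ = 1.8135×0.44932×0.43121 + 0.89337×0.90225×0.97068 = 0.351368 + 0.782410 = 1.133778.
Q̄ = (S₀/π) × [bracket] = (1463/π) × 1.133778 = 527.99 W/m².
— Configuration B (φ=+35.4°):
cos H₀ = −tan(+35.4°) tan(-26.500°) = 0.3543, H₀ = 1.2086 rad.
Bracket: H₀ sin φ sin δ + cos φ cos δ sin H₀ = 1.2086×0.57928×-0.44620 + 0.81513×0.89493×0.93512 = -0.312393 + 0.682155 = 0.369762.
Q̄ = (S₀/π) × [bracket] = (1463/π) × 0.369762 = 172.19 W/m².
Ratio Q̄_A / Q̄_B = 527.99 / 172.19 = 3.066.

Q̄_A / Q̄_B ≈ 3.07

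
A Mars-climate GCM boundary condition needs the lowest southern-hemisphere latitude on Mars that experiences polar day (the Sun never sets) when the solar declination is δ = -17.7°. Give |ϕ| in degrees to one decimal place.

|ϕ| = 72.3°

Polar day requires cos h₀ = −tan ϕ tan δ ≤ −1, i.e. tan ϕ tan δ ≥ 1.
The boundary is |tan ϕ| · |tan δ| = 1, so |ϕ| = 90° − |δ| = 90° − 17.7° = 72.3° in the southern hemisphere.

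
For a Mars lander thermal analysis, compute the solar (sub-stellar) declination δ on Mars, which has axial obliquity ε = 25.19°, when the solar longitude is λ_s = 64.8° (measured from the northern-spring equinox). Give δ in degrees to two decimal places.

sin δ = sin ε · sin λ_s = sin 25.19° × sin 64.8° = 0.385114.
δ = arcsin(0.385114) = +22.65°.

δ = +22.65°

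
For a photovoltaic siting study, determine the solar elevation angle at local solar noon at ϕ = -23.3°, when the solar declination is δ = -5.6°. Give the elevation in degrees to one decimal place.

At local noon the hour angle is zero, so the zenith angle equals |ϕ − δ| = |-23.3° − (-5.600°)| = 17.700°.
Elevation = 90° − 17.700° = 72.3°.

72.3°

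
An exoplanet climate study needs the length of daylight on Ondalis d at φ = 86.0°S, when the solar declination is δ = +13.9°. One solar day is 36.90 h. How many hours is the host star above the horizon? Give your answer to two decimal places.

cos H₀ = −tan φ · tan δ = 3.5391 ≥ 1, so the host star never rises (polar night) and H₀ = 0.
Daylight = 2H₀/(2π) × 36.90 h = (0.0000/π) × 36.90 = 0.00 h.

0.00 h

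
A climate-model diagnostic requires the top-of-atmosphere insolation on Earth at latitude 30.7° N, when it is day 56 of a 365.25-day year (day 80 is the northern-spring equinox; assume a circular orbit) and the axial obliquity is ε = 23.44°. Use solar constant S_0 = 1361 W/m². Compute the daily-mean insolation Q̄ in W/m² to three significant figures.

Solar longitude: L_s = 360° × (56 − 80)/365.25 = -23.655°, i.e. -23.655° + 360° = 336.345°.
sin δ = sin 23.44° × sin 336.345° = -0.15960, so δ = -9.184°.
cos h₀ = −tan(+30.7°) tan(-9.184°) = 0.0960, h₀ = 1.4747 rad.
Bracket: h₀ sin ϕ sin δ + cos ϕ cos δ sin h₀ = 1.4747×0.51054×-0.15960 + 0.85985×0.98718×0.99538 = -0.120162 + 0.844905 = 0.724743.
Q̄ = (S_0/π) × [bracket] = (1361/π) × 0.724743 = 314.0 W/m².

Q̄ ≈ 314 W/m²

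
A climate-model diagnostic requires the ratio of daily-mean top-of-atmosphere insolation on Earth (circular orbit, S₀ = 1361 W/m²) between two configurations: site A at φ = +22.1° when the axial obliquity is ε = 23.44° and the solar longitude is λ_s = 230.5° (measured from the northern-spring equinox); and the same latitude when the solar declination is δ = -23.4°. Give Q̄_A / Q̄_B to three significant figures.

— Configuration A (φ=+22.1°):
Solar declination: sin δ = sin ε · sin λ_s = sin 23.44° × sin 230.5° = -0.30694, so δ = -17.875°.
cos H₀ = −tan(+22.1°) tan(-17.875°) = 0.1310, H₀ = 1.4395 rad.
Bracket: H₀ sin φ sin δ + cos φ cos δ sin H₀ = 1.4395×0.37622×-0.30694 + 0.92653×0.95173×0.99139 = -0.166229 + 0.874214 = 0.707985.
Q̄ = (S₀/π) × [bracket] = (1361/π) × 0.707985 = 306.71 W/m².
— Configuration B (φ=+22.1°):
cos H₀ = −tan(+22.1°) tan(-23.400°) = 0.1757, H₀ = 1.3942 rad.
Bracket: H₀ sin φ sin δ + cos φ cos δ sin H₀ = 1.3942×0.37622×-0.39715 + 0.92653×0.91775×0.98444 = -0.208315 + 0.837092 = 0.628777.
Q̄ = (S₀/π) × [bracket] = (1361/π) × 0.628777 = 272.40 W/m².
Ratio Q̄_A / Q̄_B = 306.71 / 272.40 = 1.126.

Q̄_A / Q̄_B ≈ 1.13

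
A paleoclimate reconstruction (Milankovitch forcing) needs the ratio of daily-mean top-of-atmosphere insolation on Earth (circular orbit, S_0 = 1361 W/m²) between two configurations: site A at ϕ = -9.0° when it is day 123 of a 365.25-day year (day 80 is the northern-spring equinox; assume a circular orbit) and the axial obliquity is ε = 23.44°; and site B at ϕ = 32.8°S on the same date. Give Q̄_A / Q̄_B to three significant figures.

— Configuration A (ϕ=-9.0°):
Solar longitude: L_s = 360° × (123 − 80)/365.25 = 42.382°.
sin δ = sin 23.44° × sin 42.382° = 0.26814, so δ = +15.553°.
cos h₀ = −tan(-9.0°) tan(+15.553°) = 0.0441, h₀ = 1.5267 rad.
Bracket: h₀ sin ϕ sin δ + cos ϕ cos δ sin h₀ = 1.5267×-0.15643×0.26814 + 0.98769×0.96338×0.99903 = -0.064038 + 0.950598 = 0.886560.
Q̄ = (S_0/π) × [bracket] = (1361/π) × 0.886560 = 384.08 W/m².
— Configuration B (ϕ=-32.8°):
cos h₀ = −tan(-32.8°) tan(+15.553°) = 0.1794, h₀ = 1.3904 rad.
Bracket: h₀ sin ϕ sin δ + cos ϕ cos δ sin h₀ = 1.3904×-0.54171×0.26814 + 0.84057×0.96338×0.98378 = -0.201961 + 0.796654 = 0.594693.
Q̄ = (S_0/π) × [bracket] = (1361/π) × 0.594693 = 257.63 W/m².
Ratio Q̄_A / Q̄_B = 384.08 / 257.63 = 1.491.

Q̄_A / Q̄_B ≈ 1.49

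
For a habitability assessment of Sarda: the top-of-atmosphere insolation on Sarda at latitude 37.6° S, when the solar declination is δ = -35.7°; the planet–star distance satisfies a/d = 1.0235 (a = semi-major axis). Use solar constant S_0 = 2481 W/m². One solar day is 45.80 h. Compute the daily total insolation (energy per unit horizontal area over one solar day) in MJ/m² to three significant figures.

cos h₀ = −tan(-37.6°) tan(-35.700°) = -0.5534, h₀ = 2.1572 rad.
Bracket: h₀ sin ϕ sin δ + cos ϕ cos δ sin h₀ = 2.1572×-0.61015×-0.58354 + 0.79229×0.81208×0.83293 = 0.768064 + 0.535910 = 1.303974.
Inverse-square distance factor (a/d)² = 1.0235² = 1.047552.
Q̄ = (S_0/π) × 1.047552 × [bracket] = (2481/π) × 1.047552 × 1.303974 = 1078.8 W/m².
Daily total = Q̄ × 45.80 h × 3600 s/h = 1078.8 × 45.80 × 3600 / 10⁶ = 177.9 MJ/m².

178 MJ/m²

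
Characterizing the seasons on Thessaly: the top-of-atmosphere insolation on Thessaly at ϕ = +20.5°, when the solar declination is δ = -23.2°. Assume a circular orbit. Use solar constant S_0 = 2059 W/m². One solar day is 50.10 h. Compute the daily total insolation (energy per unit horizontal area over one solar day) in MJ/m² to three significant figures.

cos h₀ = −tan(+20.5°) tan(-23.200°) = 0.1602, h₀ = 1.4099 rad.
Bracket: h₀ sin ϕ sin δ + cos ϕ cos δ sin h₀ = 1.4099×0.35021×-0.39394 + 0.93667×0.91914×0.98708 = -0.194512 + 0.849808 = 0.655296.
Q̄ = (S_0/π) × [bracket] = (2059/π) × 0.655296 = 429.48 W/m².
Daily total = Q̄ × 50.10 h × 3600 s/h = 429.48 × 50.10 × 3600 / 10⁶ = 77.46 MJ/m².

77.5 MJ/m²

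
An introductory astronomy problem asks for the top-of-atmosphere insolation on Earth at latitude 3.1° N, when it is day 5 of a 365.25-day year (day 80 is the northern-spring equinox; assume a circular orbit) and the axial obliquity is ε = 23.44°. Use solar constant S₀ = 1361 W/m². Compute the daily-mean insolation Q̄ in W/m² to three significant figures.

Solar longitude: λ_s = 360° × (5 − 80)/365.25 = -73.922°, i.e. -73.922° + 360° = 286.078°.
sin δ = sin 23.44° × sin 286.078° = -0.38223, so δ = -22.472°.
cos H₀ = −tan(+3.1°) tan(-22.472°) = 0.0224, H₀ = 1.5484 rad.
Bracket: H₀ sin φ sin δ + cos φ cos δ sin H₀ = 1.5484×0.05408×-0.38223 + 0.99854×0.92407×0.99975 = -0.032007 + 0.922490 = 0.890483.
Q̄ = (S₀/π) × [bracket] = (1361/π) × 0.890483 = 385.8 W/m².

Q̄ ≈ 386 W/m²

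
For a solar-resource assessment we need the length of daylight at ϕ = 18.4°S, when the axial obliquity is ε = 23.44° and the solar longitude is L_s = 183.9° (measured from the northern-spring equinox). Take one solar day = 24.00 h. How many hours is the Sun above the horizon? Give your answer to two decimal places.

12.07 h

Solar declination: sin δ = sin ε · sin L_s = sin 23.44° × sin 183.9° = -0.02706, so δ = -1.550°.
cos h₀ = −tan ϕ · tan δ = −tan(-18.4°) × tan(-1.550°) = -0.0090, so h₀ = 1.5798 rad = 90.52°.
Daylight = 2h₀/(2π) × 24.00 h = (1.5798/π) × 24.00 = 12.07 h.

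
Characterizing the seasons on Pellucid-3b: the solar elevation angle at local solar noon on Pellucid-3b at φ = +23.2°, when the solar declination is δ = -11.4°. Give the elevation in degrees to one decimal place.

At local noon the hour angle is zero, so the zenith angle equals |φ − δ| = |+23.2° − (-11.400°)| = 34.600°.
Elevation = 90° − 34.600° = 55.4°.

55.4°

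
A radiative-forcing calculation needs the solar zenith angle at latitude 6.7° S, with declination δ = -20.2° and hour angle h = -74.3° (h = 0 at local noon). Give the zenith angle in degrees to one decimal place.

θ_z = 73.0°

cos θ_z = sin φ sin δ + cos φ cos δ cos h = 0.040286 + 0.252222 = 0.292508.
θ_z = arccos(0.292508) = 73.0°.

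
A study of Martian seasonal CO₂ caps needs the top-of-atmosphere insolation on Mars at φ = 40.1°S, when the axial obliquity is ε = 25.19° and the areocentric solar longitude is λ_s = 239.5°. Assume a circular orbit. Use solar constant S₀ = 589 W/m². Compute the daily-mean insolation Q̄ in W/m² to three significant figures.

Q̄ ≈ 210 W/m²

sin δ = sin 25.19° × sin 239.5° = -0.36673, so δ = -21.514°.
cos H₀ = −tan(-40.1°) tan(-21.514°) = -0.3319, H₀ = 1.9092 rad.
Bracket: H₀ sin φ sin δ + cos φ cos δ sin H₀ = 1.9092×-0.64412×-0.36673 + 0.76492×0.93033×0.94330 = 0.450988 + 0.671279 = 1.122267.
Q̄ = (S₀/π) × [bracket] = (589/π) × 1.122267 = 210.4 W/m².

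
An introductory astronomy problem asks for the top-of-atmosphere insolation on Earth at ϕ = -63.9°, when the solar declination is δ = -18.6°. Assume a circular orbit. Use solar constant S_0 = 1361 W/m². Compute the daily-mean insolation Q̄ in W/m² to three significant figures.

cos h₀ = −tan(-63.9°) tan(-18.600°) = -0.6870, h₀ = 2.3281 rad.
Bracket: h₀ sin ϕ sin δ + cos ϕ cos δ sin h₀ = 2.3281×-0.89803×-0.31896 + 0.43994×0.94777×0.72670 = 0.666851 + 0.303006 = 0.969857.
Q̄ = (S_0/π) × [bracket] = (1361/π) × 0.969857 = 420.2 W/m².

Q̄ ≈ 420 W/m²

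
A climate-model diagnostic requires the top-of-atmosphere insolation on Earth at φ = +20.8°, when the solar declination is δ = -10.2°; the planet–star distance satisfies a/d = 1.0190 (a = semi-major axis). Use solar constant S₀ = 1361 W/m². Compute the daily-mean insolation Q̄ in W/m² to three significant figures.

cos H₀ = −tan(+20.8°) tan(-10.200°) = 0.0683, H₀ = 1.5024 rad.
Bracket: H₀ sin φ sin δ + cos φ cos δ sin H₀ = 1.5024×0.35511×-0.17708 + 0.93483×0.98420×0.99766 = -0.094475 + 0.917907 = 0.823432.
Inverse-square distance factor (a/d)² = 1.0190² = 1.038361.
Q̄ = (S₀/π) × 1.038361 × [bracket] = (1361/π) × 1.038361 × 0.823432 = 370.4 W/m².

Q̄ ≈ 370 W/m²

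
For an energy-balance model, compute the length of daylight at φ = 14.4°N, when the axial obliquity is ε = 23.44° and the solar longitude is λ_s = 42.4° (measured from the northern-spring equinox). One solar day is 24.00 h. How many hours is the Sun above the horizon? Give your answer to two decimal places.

12.55 h

Solar declination: sin δ = sin ε · sin λ_s = sin 23.44° × sin 42.4° = 0.26823, so δ = +15.559°.
cos H₀ = −tan φ · tan δ = −tan(+14.4°) × tan(+15.559°) = -0.0715, so H₀ = 1.6423 rad = 94.10°.
Daylight = 2H₀/(2π) × 24.00 h = (1.6423/π) × 24.00 = 12.55 h.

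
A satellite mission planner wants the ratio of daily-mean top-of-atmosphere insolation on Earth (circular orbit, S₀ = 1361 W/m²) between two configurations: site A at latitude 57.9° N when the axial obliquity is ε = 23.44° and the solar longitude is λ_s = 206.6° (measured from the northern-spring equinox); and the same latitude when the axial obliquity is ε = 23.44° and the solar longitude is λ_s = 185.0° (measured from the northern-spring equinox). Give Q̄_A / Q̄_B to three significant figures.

— Configuration A (φ=+57.9°):
Solar declination: sin δ = sin ε · sin λ_s = sin 23.44° × sin 206.6° = -0.17811, so δ = -10.260°.
cos H₀ = −tan(+57.9°) tan(-10.260°) = 0.2886, H₀ = 1.2781 rad.
Bracket: H₀ sin φ sin δ + cos φ cos δ sin H₀ = 1.2781×0.84712×-0.17811 + 0.53140×0.98401×0.95746 = -0.192840 + 0.500659 = 0.307819.
Q̄ = (S₀/π) × [bracket] = (1361/π) × 0.307819 = 133.35 W/m².
— Configuration B (φ=+57.9°):
Solar declination: sin δ = sin ε · sin λ_s = sin 23.44° × sin 185.0° = -0.03467, so δ = -1.987°.
cos H₀ = −tan(+57.9°) tan(-1.987°) = 0.0553, H₀ = 1.5155 rad.
Bracket: H₀ sin φ sin δ + cos φ cos δ sin H₀ = 1.5155×0.84712×-0.03467 + 0.53140×0.99940×0.99847 = -0.044510 + 0.530269 = 0.485759.
Q̄ = (S₀/π) × [bracket] = (1361/π) × 0.485759 = 210.44 W/m².
Ratio Q̄_A / Q̄_B = 133.35 / 210.44 = 0.6337.

Q̄_A / Q̄_B ≈ 0.634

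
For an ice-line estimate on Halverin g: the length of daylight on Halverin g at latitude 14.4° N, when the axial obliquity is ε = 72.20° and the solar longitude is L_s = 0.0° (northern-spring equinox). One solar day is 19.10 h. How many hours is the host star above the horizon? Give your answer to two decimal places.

Solar declination: sin δ = sin ε · sin L_s = sin 72.20° × sin 0.0° = 0.00000, so δ = +0.000°.
cos h₀ = −tan ϕ · tan δ = −tan(+14.4°) × tan(+0.000°) = -0.0000, so h₀ = 1.5708 rad = 90.00°.
Daylight = 2h₀/(2π) × 19.10 h = (1.5708/π) × 19.10 = 9.55 h.

9.55 h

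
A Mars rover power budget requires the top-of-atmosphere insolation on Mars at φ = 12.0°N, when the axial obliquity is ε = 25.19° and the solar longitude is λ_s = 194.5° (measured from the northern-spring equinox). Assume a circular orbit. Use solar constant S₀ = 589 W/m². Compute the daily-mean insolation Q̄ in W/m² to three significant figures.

Q̄ ≈ 176 W/m²

Solar declination: sin δ = sin ε · sin λ_s = sin 25.19° × sin 194.5° = -0.10657, so δ = -6.117°.
cos H₀ = −tan(+12.0°) tan(-6.117°) = 0.0228, H₀ = 1.5480 rad.
Bracket: H₀ sin φ sin δ + cos φ cos δ sin H₀ = 1.5480×0.20791×-0.10657 + 0.97815×0.99431×0.99974 = -0.034299 + 0.972331 = 0.938032.
Q̄ = (S₀/π) × [bracket] = (589/π) × 0.938032 = 175.9 W/m².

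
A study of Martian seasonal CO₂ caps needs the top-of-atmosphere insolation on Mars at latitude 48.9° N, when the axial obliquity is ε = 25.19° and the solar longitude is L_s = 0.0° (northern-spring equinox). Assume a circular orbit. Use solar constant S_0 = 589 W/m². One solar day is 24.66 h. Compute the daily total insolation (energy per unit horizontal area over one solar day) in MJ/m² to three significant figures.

10.9 MJ/m²

Solar declination: sin δ = sin ε · sin L_s = sin 25.19° × sin 0.0° = 0.00000, so δ = +0.000°.
cos h₀ = −tan(+48.9°) tan(+0.000°) = -0.0000, h₀ = 1.5708 rad.
Bracket: h₀ sin ϕ sin δ + cos ϕ cos δ sin h₀ = 1.5708×0.75356×0.00000 + 0.65738×1.00000×1.00000 = 0.000000 + 0.657380 = 0.657380.
Q̄ = (S_0/π) × [bracket] = (589/π) × 0.657380 = 123.25 W/m².
Daily total = Q̄ × 24.66 h × 3600 s/h = 123.25 × 24.66 × 3600 / 10⁶ = 10.94 MJ/m².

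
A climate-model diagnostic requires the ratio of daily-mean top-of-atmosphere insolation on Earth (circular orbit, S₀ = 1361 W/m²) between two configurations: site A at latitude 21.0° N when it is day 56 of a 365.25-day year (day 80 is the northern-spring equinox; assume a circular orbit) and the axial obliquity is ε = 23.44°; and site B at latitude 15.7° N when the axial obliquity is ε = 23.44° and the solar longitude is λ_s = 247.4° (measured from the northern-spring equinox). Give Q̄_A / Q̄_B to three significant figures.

— Configuration A (φ=+21.0°):
Solar longitude: λ_s = 360° × (56 − 80)/365.25 = -23.655°, i.e. -23.655° + 360° = 336.345°.
sin δ = sin 23.44° × sin 336.345° = -0.15960, so δ = -9.184°.
cos H₀ = −tan(+21.0°) tan(-9.184°) = 0.0621, H₀ = 1.5087 rad.
Bracket: H₀ sin φ sin δ + cos φ cos δ sin H₀ = 1.5087×0.35837×-0.15960 + 0.93358×0.98718×0.99807 = -0.086291 + 0.919833 = 0.833542.
Q̄ = (S₀/π) × [bracket] = (1361/π) × 0.833542 = 361.11 W/m².
— Configuration B (φ=+15.7°):
Solar declination: sin δ = sin ε · sin λ_s = sin 23.44° × sin 247.4° = -0.36724, so δ = -21.546°.
cos H₀ = −tan(+15.7°) tan(-21.546°) = 0.1110, H₀ = 1.4596 rad.
Bracket: H₀ sin φ sin δ + cos φ cos δ sin H₀ = 1.4596×0.27060×-0.36724 + 0.96269×0.93013×0.99382 = -0.145048 + 0.889893 = 0.744845.
Q̄ = (S₀/π) × [bracket] = (1361/π) × 0.744845 = 322.68 W/m².
Ratio Q̄_A / Q̄_B = 361.11 / 322.68 = 1.119.

Q̄_A / Q̄_B ≈ 1.12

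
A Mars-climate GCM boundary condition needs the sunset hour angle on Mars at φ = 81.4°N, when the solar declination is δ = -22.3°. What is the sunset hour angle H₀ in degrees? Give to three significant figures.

H₀ = 0.00°

cos H₀ = −tan φ · tan δ = 2.7119 ≥ 1, so the Sun never rises (polar night) and H₀ = 0.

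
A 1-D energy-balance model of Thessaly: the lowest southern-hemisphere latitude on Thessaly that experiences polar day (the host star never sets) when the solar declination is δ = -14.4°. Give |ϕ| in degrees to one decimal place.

|ϕ| = 75.6°

Polar day requires cos h₀ = −tan ϕ tan δ ≤ −1, i.e. tan ϕ tan δ ≥ 1.
The boundary is |tan ϕ| · |tan δ| = 1, so |ϕ| = 90° − |δ| = 90° − 14.4° = 75.6° in the southern hemisphere.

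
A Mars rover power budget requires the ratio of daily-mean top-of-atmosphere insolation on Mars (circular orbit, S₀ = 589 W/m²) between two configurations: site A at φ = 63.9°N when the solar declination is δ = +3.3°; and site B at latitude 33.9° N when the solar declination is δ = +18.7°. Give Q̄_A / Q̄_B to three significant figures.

— Configuration A (φ=+63.9°):
cos H₀ = −tan(+63.9°) tan(+3.300°) = -0.1177, H₀ = 1.6888 rad.
Bracket: H₀ sin φ sin δ + cos φ cos δ sin H₀ = 1.6888×0.89803×0.05756 + 0.43994×0.99834×0.99305 = 0.087295 + 0.436157 = 0.523452.
Q̄ = (S₀/π) × [bracket] = (589/π) × 0.523452 = 98.139 W/m².
— Configuration B (φ=+33.9°):
cos H₀ = −tan(+33.9°) tan(+18.700°) = -0.2275, H₀ = 1.8003 rad.
Bracket: H₀ sin φ sin δ + cos φ cos δ sin H₀ = 1.8003×0.55775×0.32061 + 0.83001×0.94721×0.97379 = 0.321930 + 0.765588 = 1.087518.
Q̄ = (S₀/π) × [bracket] = (589/π) × 1.087518 = 203.89 W/m².
Ratio Q̄_A / Q̄_B = 98.139 / 203.89 = 0.4813.

Q̄_A / Q̄_B ≈ 0.481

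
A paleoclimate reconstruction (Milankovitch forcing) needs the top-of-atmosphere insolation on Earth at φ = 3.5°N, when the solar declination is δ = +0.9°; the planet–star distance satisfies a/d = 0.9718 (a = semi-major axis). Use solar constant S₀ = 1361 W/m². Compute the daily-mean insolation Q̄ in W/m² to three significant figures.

Q̄ ≈ 409 W/m²

cos H₀ = −tan(+3.5°) tan(+0.900°) = -0.0010, H₀ = 1.5718 rad.
Bracket: H₀ sin φ sin δ + cos φ cos δ sin H₀ = 1.5718×0.06105×0.01571 + 0.99813×0.99988×1.00000 = 0.001508 + 0.998010 = 0.999518.
Inverse-square distance factor (a/d)² = 0.9718² = 0.944395.
Q̄ = (S₀/π) × 0.944395 × [bracket] = (1361/π) × 0.944395 × 0.999518 = 408.9 W/m².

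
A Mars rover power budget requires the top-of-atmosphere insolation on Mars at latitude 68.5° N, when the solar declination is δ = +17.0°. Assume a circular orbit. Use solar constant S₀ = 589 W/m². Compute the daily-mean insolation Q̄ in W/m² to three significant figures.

cos H₀ = −tan(+68.5°) tan(+17.000°) = -0.7761, H₀ = 2.4593 rad.
Bracket: H₀ sin φ sin δ + cos φ cos δ sin H₀ = 2.4593×0.93042×0.29237 + 0.36650×0.95630×0.63056 = 0.668996 + 0.221001 = 0.889997.
Q̄ = (S₀/π) × [bracket] = (589/π) × 0.889997 = 166.9 W/m².

Q̄ ≈ 167 W/m²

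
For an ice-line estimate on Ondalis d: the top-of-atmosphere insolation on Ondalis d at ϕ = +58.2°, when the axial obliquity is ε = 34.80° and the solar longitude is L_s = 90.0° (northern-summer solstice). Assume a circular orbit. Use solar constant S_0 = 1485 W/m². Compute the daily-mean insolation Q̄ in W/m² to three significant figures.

Q̄ ≈ 720 W/m²

Solar declination: sin δ = sin ε · sin L_s = sin 34.80° × sin 90.0° = 0.57071, so δ = +34.800°.
cos h₀ = −tan(+58.2°) tan(+34.800°) = -1.1209 ≤ −1 ⇒ polar day, h₀ = π.
Bracket: h₀ sin ϕ sin δ + cos ϕ cos δ sin h₀ = 3.1416×0.84989×0.57071 + 0.52696×0.82115×0.00000 = 1.523804 + 0.000000 = 1.523804.
Q̄ = (S_0/π) × [bracket] = (1485/π) × 1.523804 = 720.3 W/m².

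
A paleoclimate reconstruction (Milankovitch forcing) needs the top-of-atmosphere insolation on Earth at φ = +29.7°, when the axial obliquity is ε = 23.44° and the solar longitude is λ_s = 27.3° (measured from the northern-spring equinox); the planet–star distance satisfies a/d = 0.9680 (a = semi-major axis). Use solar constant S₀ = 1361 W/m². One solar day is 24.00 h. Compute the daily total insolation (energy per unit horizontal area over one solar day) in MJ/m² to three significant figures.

Solar declination: sin δ = sin ε · sin λ_s = sin 23.44° × sin 27.3° = 0.18245, so δ = +10.512°.
cos H₀ = −tan(+29.7°) tan(+10.512°) = -0.1058, H₀ = 1.6768 rad.
Bracket: H₀ sin φ sin δ + cos φ cos δ sin H₀ = 1.6768×0.49546×0.18245 + 0.86863×0.98322×0.99438 = 0.151577 + 0.849255 = 1.000832.
Inverse-square distance factor (a/d)² = 0.9680² = 0.937024.
Q̄ = (S₀/π) × 0.937024 × [bracket] = (1361/π) × 0.937024 × 1.000832 = 406.28 W/m².
Daily total = Q̄ × 24.00 h × 3600 s/h = 406.28 × 24.00 × 3600 / 10⁶ = 35.10 MJ/m².

35.1 MJ/m²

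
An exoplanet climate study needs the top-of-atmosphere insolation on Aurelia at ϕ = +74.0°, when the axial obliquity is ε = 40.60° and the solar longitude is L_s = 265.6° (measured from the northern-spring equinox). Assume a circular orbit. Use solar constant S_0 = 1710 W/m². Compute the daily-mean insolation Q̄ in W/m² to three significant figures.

Solar declination: sin δ = sin ε · sin L_s = sin 40.60° × sin 265.6° = -0.64886, so δ = -40.455°.
cos h₀ = −tan(+74.0°) tan(-40.455°) = 2.9738 ≥ 1 ⇒ polar night, h₀ = 0 and Q̄ = 0.

Q̄ ≈ 0.00 W/m²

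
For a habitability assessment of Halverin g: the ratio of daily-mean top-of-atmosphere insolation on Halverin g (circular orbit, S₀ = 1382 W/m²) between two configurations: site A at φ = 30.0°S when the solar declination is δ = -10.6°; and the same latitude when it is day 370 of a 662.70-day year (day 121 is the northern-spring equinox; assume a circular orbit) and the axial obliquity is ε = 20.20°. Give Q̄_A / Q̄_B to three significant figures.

Q̄_A / Q̄_B ≈ 1.52

— Configuration A (φ=-30.0°):
cos H₀ = −tan(-30.0°) tan(-10.600°) = -0.1080, H₀ = 1.6791 rad.
Bracket: H₀ sin φ sin δ + cos φ cos δ sin H₀ = 1.6791×-0.50000×-0.18395 + 0.86603×0.98294×0.99415 = 0.154435 + 0.846276 = 1.000711.
Q̄ = (S₀/π) × [bracket] = (1382/π) × 1.000711 = 440.22 W/m².
— Configuration B (φ=-30.0°):
Solar longitude: λ_s = 360° × (370 − 121)/662.70 = 135.265°.
sin δ = sin 20.20° × sin 135.265° = 0.24303, so δ = +14.066°.
cos H₀ = −tan(-30.0°) tan(+14.066°) = 0.1447, H₀ = 1.4256 rad.
Bracket: H₀ sin φ sin δ + cos φ cos δ sin H₀ = 1.4256×-0.50000×0.24303 + 0.86603×0.97002×0.98948 = -0.173232 + 0.831229 = 0.657997.
Q̄ = (S₀/π) × [bracket] = (1382/π) × 0.657997 = 289.46 W/m².
Ratio Q̄_A / Q̄_B = 440.22 / 289.46 = 1.521.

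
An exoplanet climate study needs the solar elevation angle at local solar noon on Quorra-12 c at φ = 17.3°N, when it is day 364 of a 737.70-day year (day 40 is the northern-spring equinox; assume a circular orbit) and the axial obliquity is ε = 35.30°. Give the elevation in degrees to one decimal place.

Solar longitude: λ_s = 360° × (364 − 40)/737.70 = 158.113°.
sin δ = sin 35.30° × sin 158.113° = 0.21541, so δ = +12.440°.
At local noon the hour angle is zero, so the zenith angle equals |φ − δ| = |+17.3° − (+12.440°)| = 4.860°.
Elevation = 90° − 4.860° = 85.1°.

85.1°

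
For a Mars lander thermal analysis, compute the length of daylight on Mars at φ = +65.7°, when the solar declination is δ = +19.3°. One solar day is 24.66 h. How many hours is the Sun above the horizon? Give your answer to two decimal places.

cos H₀ = −tan φ · tan δ = −tan(+65.7°) × tan(+19.300°) = -0.7756, so H₀ = 2.4585 rad = 140.86°.
Daylight = 2H₀/(2π) × 24.66 h = (2.4585/π) × 24.66 = 19.30 h.

19.30 h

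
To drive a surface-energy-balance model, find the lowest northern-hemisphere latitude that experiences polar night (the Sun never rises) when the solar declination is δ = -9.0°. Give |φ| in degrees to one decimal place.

|φ| = 81.0°

Polar night requires cos H₀ = −tan φ tan δ ≥ 1, i.e. tan φ tan δ ≤ −1.
The boundary is |tan φ| · |tan δ| = 1, so |φ| = 90° − |δ| = 90° − 9.0° = 81.0° in the northern hemisphere.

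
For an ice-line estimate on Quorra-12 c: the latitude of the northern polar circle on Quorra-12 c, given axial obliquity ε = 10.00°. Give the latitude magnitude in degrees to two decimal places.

80.00°

The polar circle is the lowest latitude that experiences at least one full rotation of continuous daylight at the northern-summer solstice; it lies at |φ| = 90° − ε = 90° − 10.00° = 80.00°.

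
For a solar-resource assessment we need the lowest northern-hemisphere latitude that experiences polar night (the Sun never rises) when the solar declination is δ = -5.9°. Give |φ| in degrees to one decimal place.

|φ| = 84.1°

Polar night requires cos H₀ = −tan φ tan δ ≥ 1, i.e. tan φ tan δ ≤ −1.
The boundary is |tan φ| · |tan δ| = 1, so |φ| = 90° − |δ| = 90° − 5.9° = 84.1° in the northern hemisphere.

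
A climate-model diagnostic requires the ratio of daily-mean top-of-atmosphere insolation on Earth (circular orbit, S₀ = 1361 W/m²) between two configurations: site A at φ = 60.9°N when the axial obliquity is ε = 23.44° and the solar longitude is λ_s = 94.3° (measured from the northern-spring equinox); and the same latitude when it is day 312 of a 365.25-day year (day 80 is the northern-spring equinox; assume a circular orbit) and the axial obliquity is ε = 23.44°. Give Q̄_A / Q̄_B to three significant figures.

Q̄_A / Q̄_B ≈ 8.74

— Configuration A (φ=+60.9°):
Solar declination: sin δ = sin ε · sin λ_s = sin 23.44° × sin 94.3° = 0.39667, so δ = +23.370°.
cos H₀ = −tan(+60.9°) tan(+23.370°) = -0.7764, H₀ = 2.4597 rad.
Bracket: H₀ sin φ sin δ + cos φ cos δ sin H₀ = 2.4597×0.87377×0.39667 + 0.48634×0.91796×0.63028 = 0.852528 + 0.281383 = 1.133911.
Q̄ = (S₀/π) × [bracket] = (1361/π) × 1.133911 = 491.23 W/m².
— Configuration B (φ=+60.9°):
Solar longitude: λ_s = 360° × (312 − 80)/365.25 = 228.665°.
sin δ = sin 23.44° × sin 228.665° = -0.29869, so δ = -17.379°.
cos H₀ = −tan(+60.9°) tan(-17.379°) = 0.5623, H₀ = 0.9736 rad.
Bracket: H₀ sin φ sin δ + cos φ cos δ sin H₀ = 0.9736×0.87377×-0.29869 + 0.48634×0.95435×0.82693 = -0.254096 + 0.383810 = 0.129714.
Q̄ = (S₀/π) × [bracket] = (1361/π) × 0.129714 = 56.195 W/m².
Ratio Q̄_A / Q̄_B = 491.23 / 56.195 = 8.742.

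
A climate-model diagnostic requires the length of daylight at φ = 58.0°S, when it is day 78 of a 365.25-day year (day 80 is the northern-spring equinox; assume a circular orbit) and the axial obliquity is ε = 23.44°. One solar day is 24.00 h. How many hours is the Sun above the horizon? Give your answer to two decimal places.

12.17 h

Solar longitude: λ_s = 360° × (78 − 80)/365.25 = -1.971°, i.e. -1.971° + 360° = 358.029°.
sin δ = sin 23.44° × sin 358.029° = -0.01368, so δ = -0.784°.
cos H₀ = −tan φ · tan δ = −tan(-58.0°) × tan(-0.784°) = -0.0219, so H₀ = 1.5927 rad = 91.25°.
Daylight = 2H₀/(2π) × 24.00 h = (1.5927/π) × 24.00 = 12.17 h.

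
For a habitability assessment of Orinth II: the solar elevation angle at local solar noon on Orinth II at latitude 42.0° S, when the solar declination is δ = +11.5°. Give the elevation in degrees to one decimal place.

At local noon the hour angle is zero, so the zenith angle equals |φ − δ| = |-42.0° − (+11.500°)| = 53.500°.
Elevation = 90° − 53.500° = 36.5°.

36.5°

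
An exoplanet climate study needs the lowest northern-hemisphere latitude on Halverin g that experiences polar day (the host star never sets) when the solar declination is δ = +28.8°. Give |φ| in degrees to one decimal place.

|φ| = 61.2°

Polar day requires cos H₀ = −tan φ tan δ ≤ −1, i.e. tan φ tan δ ≥ 1.
The boundary is |tan φ| · |tan δ| = 1, so |φ| = 90° − |δ| = 90° − 28.8° = 61.2° in the northern hemisphere.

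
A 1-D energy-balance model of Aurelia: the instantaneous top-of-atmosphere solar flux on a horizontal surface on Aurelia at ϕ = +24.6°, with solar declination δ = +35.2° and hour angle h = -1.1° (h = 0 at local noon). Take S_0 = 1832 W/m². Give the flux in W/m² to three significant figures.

cos θ_z = sin ϕ sin δ + cos ϕ cos δ cos h = 0.239958 + 0.742841 = 0.982799.
Flux = S_0 · cos θ_z = 1832 × 0.982799 = 1800 W/m².

1.80e+03 W/m²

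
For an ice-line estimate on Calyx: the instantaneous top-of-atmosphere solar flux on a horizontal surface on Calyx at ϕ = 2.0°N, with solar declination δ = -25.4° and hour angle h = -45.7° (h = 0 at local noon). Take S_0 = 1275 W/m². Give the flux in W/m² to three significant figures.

cos θ_z = sin ϕ sin δ + cos ϕ cos δ cos h = -0.014970 + 0.630519 = 0.615549.
Flux = S_0 · cos θ_z = 1275 × 0.615549 = 784.8 W/m².

785 W/m²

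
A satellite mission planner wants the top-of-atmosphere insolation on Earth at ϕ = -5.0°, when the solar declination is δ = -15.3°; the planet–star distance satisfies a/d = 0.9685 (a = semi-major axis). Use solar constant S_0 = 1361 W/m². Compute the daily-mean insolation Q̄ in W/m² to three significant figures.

cos h₀ = −tan(-5.0°) tan(-15.300°) = -0.0239, h₀ = 1.5947 rad.
Bracket: h₀ sin ϕ sin δ + cos ϕ cos δ sin h₀ = 1.5947×-0.08716×-0.26387 + 0.99619×0.96456×0.99971 = 0.036676 + 0.960606 = 0.997282.
Inverse-square distance factor (a/d)² = 0.9685² = 0.937992.
Q̄ = (S_0/π) × 0.937992 × [bracket] = (1361/π) × 0.937992 × 0.997282 = 405.3 W/m².

Q̄ ≈ 405 W/m²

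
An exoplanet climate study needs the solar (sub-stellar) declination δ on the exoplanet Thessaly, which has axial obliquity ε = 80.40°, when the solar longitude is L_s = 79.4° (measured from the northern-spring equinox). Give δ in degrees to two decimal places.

δ = +75.74°

sin δ = sin ε · sin L_s = sin 80.40° × sin 79.4° = 0.969170.
δ = arcsin(0.969170) = +75.74°.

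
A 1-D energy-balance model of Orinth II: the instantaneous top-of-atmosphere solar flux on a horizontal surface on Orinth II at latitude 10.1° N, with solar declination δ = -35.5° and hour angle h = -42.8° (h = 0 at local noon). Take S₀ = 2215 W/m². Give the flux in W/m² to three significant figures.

cos θ_z = sin φ sin δ + cos φ cos δ cos h = -0.101836 + 0.588084 = 0.486248.
Flux = S₀ · cos θ_z = 2215 × 0.486248 = 1077 W/m².

1.08e+03 W/m²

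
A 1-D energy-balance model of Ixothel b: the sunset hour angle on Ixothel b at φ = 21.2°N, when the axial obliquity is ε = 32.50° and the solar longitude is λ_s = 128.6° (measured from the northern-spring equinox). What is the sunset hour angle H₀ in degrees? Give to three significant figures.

H₀ = 100°

Solar declination: sin δ = sin ε · sin λ_s = sin 32.50° × sin 128.6° = 0.41991, so δ = +24.829°.
cos H₀ = −tan φ · tan δ = −tan(+21.2°) × tan(+24.829°) = -0.1795, so H₀ = 1.7512 rad = 100.34°.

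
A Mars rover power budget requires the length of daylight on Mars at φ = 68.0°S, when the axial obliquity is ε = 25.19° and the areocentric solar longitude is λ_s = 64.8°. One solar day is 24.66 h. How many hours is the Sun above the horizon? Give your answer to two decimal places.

sin δ = sin 25.19° × sin 64.8° = 0.38511, so δ = +22.651°.
cos H₀ = −tan φ · tan δ = 1.0329 ≥ 1, so the Sun never rises (polar night) and H₀ = 0.
Daylight = 2H₀/(2π) × 24.66 h = (0.0000/π) × 24.66 = 0.00 h.

0.00 h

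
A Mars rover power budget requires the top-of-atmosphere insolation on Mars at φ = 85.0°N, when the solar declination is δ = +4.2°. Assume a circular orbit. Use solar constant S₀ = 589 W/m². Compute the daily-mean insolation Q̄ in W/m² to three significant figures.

Q̄ ≈ 44.0 W/m²

cos H₀ = −tan(+85.0°) tan(+4.200°) = -0.8394, H₀ = 2.5669 rad.
Bracket: H₀ sin φ sin δ + cos φ cos δ sin H₀ = 2.5669×0.99619×0.07324 + 0.08716×0.99731×0.54356 = 0.187283 + 0.047249 = 0.234532.
Q̄ = (S₀/π) × [bracket] = (589/π) × 0.234532 = 43.97 W/m².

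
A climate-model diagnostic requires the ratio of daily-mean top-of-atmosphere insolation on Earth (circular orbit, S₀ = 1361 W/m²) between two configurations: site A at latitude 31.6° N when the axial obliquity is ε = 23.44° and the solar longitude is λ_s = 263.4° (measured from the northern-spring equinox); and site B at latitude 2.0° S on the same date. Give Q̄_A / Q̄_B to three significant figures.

— Configuration A (φ=+31.6°):
Solar declination: sin δ = sin ε · sin λ_s = sin 23.44° × sin 263.4° = -0.39515, so δ = -23.275°.
cos H₀ = −tan(+31.6°) tan(-23.275°) = 0.2646, H₀ = 1.3030 rad.
Bracket: H₀ sin φ sin δ + cos φ cos δ sin H₀ = 1.3030×0.52399×-0.39515 + 0.85173×0.91862×0.96435 = -0.269792 + 0.754523 = 0.484731.
Q̄ = (S₀/π) × [bracket] = (1361/π) × 0.484731 = 210.00 W/m².
— Configuration B (φ=-2.0°):
cos H₀ = −tan(-2.0°) tan(-23.275°) = -0.0150, H₀ = 1.5858 rad.
Bracket: H₀ sin φ sin δ + cos φ cos δ sin H₀ = 1.5858×-0.03490×-0.39515 + 0.99939×0.91862×0.99989 = 0.021869 + 0.917959 = 0.939828.
Q̄ = (S₀/π) × [bracket] = (1361/π) × 0.939828 = 407.15 W/m².
Ratio Q̄_A / Q̄_B = 210.00 / 407.15 = 0.5158.

Q̄_A / Q̄_B ≈ 0.516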